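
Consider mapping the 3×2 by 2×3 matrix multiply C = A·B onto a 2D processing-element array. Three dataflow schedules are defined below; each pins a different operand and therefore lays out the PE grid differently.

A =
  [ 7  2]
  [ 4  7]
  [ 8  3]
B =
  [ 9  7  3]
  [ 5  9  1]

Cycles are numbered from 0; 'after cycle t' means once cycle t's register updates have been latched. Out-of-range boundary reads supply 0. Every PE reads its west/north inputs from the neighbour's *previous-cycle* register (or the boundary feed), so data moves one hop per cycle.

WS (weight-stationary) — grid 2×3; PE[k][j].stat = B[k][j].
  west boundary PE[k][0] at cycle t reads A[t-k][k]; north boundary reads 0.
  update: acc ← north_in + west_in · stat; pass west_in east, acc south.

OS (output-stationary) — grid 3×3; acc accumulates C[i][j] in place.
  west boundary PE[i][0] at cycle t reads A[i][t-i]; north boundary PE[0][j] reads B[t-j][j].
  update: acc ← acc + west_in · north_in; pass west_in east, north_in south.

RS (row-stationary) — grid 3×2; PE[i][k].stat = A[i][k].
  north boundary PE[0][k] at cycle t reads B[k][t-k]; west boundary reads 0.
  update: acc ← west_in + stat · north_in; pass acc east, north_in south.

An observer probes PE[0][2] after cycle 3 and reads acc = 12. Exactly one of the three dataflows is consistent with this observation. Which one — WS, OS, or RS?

dataflow = WS

WS (2×3 grid), PE[0][2]:
  [0] (0,2) acc=0 (h:0 v:0)
  [1] (0,2) acc=0 (h:0 v:0)
  [2] (0,2) acc=21 (h:7 v:21)
  [3] (0,2) acc=12 (h:4 v:12)
OS (3×3 grid), PE[0][2]:
  [0] (0,2) acc=0 (h:0 v:0)
  [1] (0,2) acc=0 (h:0 v:0)
  [2] (0,2) acc=21 (h:7 v:3)
  [3] (0,2) acc=23 (h:2 v:1)
— RS: 3×2 array has no PE[0][2].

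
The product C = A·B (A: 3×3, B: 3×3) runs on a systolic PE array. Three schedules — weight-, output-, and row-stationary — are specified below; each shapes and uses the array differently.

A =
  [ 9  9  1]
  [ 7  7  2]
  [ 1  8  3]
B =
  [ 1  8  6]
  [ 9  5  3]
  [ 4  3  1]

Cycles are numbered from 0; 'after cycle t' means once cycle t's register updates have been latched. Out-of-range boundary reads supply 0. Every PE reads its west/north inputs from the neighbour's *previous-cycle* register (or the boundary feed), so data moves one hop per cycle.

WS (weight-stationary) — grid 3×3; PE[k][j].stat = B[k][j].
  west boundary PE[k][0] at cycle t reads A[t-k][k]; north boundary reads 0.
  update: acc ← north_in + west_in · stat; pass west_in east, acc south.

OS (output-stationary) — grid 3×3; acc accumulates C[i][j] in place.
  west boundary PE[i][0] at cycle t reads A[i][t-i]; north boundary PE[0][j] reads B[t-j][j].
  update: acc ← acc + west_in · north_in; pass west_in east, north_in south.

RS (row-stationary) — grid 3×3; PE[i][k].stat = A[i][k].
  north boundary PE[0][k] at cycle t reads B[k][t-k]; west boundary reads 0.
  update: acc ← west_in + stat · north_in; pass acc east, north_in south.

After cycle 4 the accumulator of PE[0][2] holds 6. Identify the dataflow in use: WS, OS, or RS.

— WS: 3×3; PE[0][2] trace:
  after 0 — PE[0][2] acc=0, pass-E 0, pass-S 0
  after 1 — PE[0][2] acc=0, pass-E 0, pass-S 0
  after 2 — PE[0][2] acc=54, pass-E 9, pass-S 54
  after 3 — PE[0][2] acc=42, pass-E 7, pass-S 42
  after 4 — PE[0][2] acc=6, pass-E 1, pass-S 6
— OS: 3×3; PE[0][2] trace:
  after 0 — PE[0][2] acc=0, pass-E 0, pass-S 0
  after 1 — PE[0][2] acc=0, pass-E 0, pass-S 0
  after 2 — PE[0][2] acc=54, pass-E 9, pass-S 6
  after 3 — PE[0][2] acc=81, pass-E 9, pass-S 3
  after 4 — PE[0][2] acc=82, pass-E 1, pass-S 1
— RS: 3×3; PE[0][2] trace:
  after 0 — PE[0][2] acc=0, pass-E 0, pass-S 0
  after 1 — PE[0][2] acc=0, pass-E 0, pass-S 0
  after 2 — PE[0][2] acc=94, pass-E 94, pass-S 4
  after 3 — PE[0][2] acc=120, pass-E 120, pass-S 3
  after 4 — PE[0][2] acc=82, pass-E 82, pass-S 1

dataflow = WS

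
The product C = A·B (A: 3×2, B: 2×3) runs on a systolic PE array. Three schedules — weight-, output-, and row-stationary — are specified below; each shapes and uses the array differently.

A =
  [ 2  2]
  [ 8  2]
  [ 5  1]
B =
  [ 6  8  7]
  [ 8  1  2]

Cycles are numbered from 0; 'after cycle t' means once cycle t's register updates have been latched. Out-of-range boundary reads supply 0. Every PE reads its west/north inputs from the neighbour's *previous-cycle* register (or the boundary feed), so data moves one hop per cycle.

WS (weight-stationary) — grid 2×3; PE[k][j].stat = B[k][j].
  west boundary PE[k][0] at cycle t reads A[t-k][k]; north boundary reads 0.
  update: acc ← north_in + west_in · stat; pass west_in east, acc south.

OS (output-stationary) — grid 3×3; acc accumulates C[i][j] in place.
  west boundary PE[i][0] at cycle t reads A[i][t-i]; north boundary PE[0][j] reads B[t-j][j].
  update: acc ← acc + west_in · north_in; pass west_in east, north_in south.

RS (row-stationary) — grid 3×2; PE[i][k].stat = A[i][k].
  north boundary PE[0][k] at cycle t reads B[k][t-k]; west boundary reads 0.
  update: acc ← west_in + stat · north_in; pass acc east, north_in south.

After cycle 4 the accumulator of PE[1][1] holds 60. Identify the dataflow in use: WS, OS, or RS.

— WS: 2×3; PE[1][1] trace:
  cycle 0: PE[1][1] → acc 0, east 0, south 0
  cycle 1: PE[1][1] → acc 0, east 0, south 0
  cycle 2: PE[1][1] → acc 18, east 2, south 18
  cycle 3: PE[1][1] → acc 66, east 2, south 66
  cycle 4: PE[1][1] → acc 41, east 1, south 41
— OS: 3×3; PE[1][1] trace:
  cycle 0: PE[1][1] → acc 0, east 0, south 0
  cycle 1: PE[1][1] → acc 0, east 0, south 0
  cycle 2: PE[1][1] → acc 64, east 8, south 8
  cycle 3: PE[1][1] → acc 66, east 2, south 1
  cycle 4: PE[1][1] → acc 66, east 0, south 0
— RS: 3×2; PE[1][1] trace:
  cycle 0: PE[1][1] → acc 0, east 0, south 0
  cycle 1: PE[1][1] → acc 0, east 0, south 0
  cycle 2: PE[1][1] → acc 64, east 64, south 8
  cycle 3: PE[1][1] → acc 66, east 66, south 1
  cycle 4: PE[1][1] → acc 60, east 60, south 2

dataflow = RS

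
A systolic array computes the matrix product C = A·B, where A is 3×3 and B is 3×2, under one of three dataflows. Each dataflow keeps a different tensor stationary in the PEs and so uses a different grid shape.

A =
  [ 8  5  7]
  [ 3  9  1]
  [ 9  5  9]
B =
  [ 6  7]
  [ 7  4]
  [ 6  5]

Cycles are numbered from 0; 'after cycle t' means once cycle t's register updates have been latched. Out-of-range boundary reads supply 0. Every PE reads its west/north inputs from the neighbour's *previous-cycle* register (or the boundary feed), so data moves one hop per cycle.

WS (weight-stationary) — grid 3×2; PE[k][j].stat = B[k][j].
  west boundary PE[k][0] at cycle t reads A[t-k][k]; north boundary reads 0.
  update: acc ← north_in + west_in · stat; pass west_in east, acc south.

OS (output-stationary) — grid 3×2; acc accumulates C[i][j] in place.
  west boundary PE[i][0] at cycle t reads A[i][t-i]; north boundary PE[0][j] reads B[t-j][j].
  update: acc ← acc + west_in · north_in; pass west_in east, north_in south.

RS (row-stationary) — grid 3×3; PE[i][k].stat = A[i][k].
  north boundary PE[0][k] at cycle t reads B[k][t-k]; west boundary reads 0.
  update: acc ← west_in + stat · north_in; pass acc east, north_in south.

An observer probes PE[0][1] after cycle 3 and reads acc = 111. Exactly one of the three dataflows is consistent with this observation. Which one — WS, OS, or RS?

dataflow = OS

WS (3×2 grid), PE[0][1]:
  [0] (0,1) acc=0 (h:0 v:0)
  [1] (0,1) acc=56 (h:8 v:56)
  [2] (0,1) acc=21 (h:3 v:21)
  [3] (0,1) acc=63 (h:9 v:63)
OS (3×2 grid), PE[0][1]:
  [0] (0,1) acc=0 (h:0 v:0)
  [1] (0,1) acc=56 (h:8 v:7)
  [2] (0,1) acc=76 (h:5 v:4)
  [3] (0,1) acc=111 (h:7 v:5)
RS (3×3 grid), PE[0][1]:
  [0] (0,1) acc=0 (h:0 v:0)
  [1] (0,1) acc=83 (h:83 v:7)
  [2] (0,1) acc=76 (h:76 v:4)
  [3] (0,1) acc=0 (h:0 v:0)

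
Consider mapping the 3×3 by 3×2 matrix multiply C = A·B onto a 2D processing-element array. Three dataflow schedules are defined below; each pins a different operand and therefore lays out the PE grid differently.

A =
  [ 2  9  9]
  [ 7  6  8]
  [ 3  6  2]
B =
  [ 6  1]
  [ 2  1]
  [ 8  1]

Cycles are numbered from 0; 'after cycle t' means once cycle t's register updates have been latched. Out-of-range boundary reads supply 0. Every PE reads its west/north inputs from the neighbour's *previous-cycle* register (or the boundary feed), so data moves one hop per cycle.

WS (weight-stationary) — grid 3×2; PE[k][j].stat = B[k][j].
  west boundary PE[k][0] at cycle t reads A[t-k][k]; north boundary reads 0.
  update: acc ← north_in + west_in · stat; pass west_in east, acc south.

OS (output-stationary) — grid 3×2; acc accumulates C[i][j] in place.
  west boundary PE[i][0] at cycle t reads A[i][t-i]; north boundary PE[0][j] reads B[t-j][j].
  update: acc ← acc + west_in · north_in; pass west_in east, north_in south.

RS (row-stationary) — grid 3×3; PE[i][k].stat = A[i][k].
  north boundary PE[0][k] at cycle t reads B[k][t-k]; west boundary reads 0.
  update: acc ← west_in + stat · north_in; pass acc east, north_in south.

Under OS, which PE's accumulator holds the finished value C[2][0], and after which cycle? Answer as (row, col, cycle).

OS: C[2][0] accumulates in PE[2][0]:
  @0  [2,0]  acc 0  |  →0  ↓0
  @1  [2,0]  acc 0  |  →0  ↓0
  @2  [2,0]  acc 18  |  →3  ↓6
  @3  [2,0]  acc 30  |  →6  ↓2
  @4  [2,0]  acc 46  |  →2  ↓8

(row, col, cycle) = (2, 0, 4)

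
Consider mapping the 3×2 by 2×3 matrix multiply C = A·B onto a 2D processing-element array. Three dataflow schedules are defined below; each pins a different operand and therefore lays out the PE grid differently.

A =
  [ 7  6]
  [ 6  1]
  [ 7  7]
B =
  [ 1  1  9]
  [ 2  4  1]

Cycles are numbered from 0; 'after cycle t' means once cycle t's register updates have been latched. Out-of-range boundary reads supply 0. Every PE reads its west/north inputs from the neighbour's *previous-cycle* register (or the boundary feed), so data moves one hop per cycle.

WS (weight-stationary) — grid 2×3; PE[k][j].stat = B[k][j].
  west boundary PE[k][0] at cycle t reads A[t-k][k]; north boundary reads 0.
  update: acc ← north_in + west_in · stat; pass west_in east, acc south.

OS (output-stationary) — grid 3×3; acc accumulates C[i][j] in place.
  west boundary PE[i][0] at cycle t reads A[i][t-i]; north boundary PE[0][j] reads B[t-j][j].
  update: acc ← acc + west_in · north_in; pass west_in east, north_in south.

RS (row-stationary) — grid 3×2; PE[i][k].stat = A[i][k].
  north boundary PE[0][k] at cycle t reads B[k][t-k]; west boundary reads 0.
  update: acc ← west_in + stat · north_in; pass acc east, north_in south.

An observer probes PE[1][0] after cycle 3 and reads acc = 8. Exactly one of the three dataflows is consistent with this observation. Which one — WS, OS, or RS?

— WS: 2×3; PE[1][0] trace:
  after 0 — PE[1][0] acc=0, pass-E 0, pass-S 0
  after 1 — PE[1][0] acc=19, pass-E 6, pass-S 19
  after 2 — PE[1][0] acc=8, pass-E 1, pass-S 8
  after 3 — PE[1][0] acc=21, pass-E 7, pass-S 21
— OS: 3×3; PE[1][0] trace:
  after 0 — PE[1][0] acc=0, pass-E 0, pass-S 0
  after 1 — PE[1][0] acc=6, pass-E 6, pass-S 1
  after 2 — PE[1][0] acc=8, pass-E 1, pass-S 2
  after 3 — PE[1][0] acc=8, pass-E 0, pass-S 0
— RS: 3×2; PE[1][0] trace:
  after 0 — PE[1][0] acc=0, pass-E 0, pass-S 0
  after 1 — PE[1][0] acc=6, pass-E 6, pass-S 1
  after 2 — PE[1][0] acc=6, pass-E 6, pass-S 1
  after 3 — PE[1][0] acc=54, pass-E 54, pass-S 9

dataflow = OS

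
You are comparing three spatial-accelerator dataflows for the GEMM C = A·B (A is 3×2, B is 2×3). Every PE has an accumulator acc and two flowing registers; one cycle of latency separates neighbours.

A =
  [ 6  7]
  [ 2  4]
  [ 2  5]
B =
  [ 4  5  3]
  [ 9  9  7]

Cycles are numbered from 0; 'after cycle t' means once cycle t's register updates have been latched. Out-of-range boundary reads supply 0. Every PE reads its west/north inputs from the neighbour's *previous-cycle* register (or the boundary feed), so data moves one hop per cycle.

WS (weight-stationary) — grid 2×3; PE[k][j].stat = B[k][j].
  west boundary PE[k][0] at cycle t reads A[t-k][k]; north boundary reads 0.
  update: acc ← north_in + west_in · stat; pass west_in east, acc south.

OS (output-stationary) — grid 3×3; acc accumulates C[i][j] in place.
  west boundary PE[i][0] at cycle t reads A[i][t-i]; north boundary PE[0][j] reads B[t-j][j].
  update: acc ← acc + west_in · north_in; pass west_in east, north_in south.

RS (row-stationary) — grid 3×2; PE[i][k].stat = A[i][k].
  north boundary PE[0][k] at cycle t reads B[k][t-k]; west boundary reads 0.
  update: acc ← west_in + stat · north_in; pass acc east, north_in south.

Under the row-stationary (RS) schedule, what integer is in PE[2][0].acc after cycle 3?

RS 3×2: PE[2][0] cycle-by-cycle (with neighbour feeds):
  c0 r1c0: 0 / 0 / 0
  c0 r2c0: 0 / 0 / 0
  c1 r1c0: 8 / 8 / 4
  c1 r2c0: 0 / 0 / 0
  c2 r1c0: 10 / 10 / 5
  c2 r2c0: 8 / 8 / 4
  c3 r1c0: 6 / 6 / 3
  c3 r2c0: 10 / 10 / 5

PE[2][0].acc = 10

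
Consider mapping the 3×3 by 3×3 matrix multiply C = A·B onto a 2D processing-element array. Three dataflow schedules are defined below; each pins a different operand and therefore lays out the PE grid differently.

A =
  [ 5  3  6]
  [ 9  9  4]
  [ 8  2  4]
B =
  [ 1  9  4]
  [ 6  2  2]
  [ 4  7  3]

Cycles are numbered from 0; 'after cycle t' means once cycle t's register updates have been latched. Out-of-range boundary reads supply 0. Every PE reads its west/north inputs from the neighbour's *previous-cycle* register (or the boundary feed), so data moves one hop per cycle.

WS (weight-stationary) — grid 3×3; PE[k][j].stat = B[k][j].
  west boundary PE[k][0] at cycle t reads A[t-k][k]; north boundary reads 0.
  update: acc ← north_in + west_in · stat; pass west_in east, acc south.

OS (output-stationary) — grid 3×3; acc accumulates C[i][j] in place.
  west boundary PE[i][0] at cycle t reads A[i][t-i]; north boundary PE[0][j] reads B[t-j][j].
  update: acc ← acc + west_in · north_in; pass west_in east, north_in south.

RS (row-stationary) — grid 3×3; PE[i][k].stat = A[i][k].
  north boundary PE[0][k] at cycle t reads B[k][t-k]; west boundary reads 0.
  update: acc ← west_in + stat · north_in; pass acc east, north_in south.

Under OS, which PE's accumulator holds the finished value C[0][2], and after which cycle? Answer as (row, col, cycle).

(row, col, cycle) = (0, 2, 4)

OS — PE[0][2] is where C[0][2] collects:
  @0  [0,2]  acc 0  |  →0  ↓0
  @1  [0,2]  acc 0  |  →0  ↓0
  @2  [0,2]  acc 20  |  →5  ↓4
  @3  [0,2]  acc 26  |  →3  ↓2
  @4  [0,2]  acc 44  |  →6  ↓3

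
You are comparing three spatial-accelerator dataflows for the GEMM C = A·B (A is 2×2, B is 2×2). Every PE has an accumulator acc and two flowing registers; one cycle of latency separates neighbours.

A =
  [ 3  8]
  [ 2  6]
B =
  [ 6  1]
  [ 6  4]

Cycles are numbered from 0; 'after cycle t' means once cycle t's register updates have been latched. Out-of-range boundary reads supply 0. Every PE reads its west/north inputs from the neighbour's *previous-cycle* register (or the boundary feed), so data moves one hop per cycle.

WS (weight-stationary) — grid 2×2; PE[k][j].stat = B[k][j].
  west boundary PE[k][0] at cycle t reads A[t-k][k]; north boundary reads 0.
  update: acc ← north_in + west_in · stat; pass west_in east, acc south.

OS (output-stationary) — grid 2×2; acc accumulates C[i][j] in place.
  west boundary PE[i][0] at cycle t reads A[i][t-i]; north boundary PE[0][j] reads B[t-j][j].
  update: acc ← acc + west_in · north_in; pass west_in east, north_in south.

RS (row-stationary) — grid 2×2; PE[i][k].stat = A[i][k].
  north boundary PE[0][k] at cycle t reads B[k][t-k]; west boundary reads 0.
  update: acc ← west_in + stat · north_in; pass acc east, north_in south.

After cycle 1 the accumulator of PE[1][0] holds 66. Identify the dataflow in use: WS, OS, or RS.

dataflow = WS

— WS: 2×2; PE[1][0] trace:
  t=0 PE[1][0]: acc=0 h=0 v=0
  t=1 PE[1][0]: acc=66 h=8 v=66
— OS: 2×2; PE[1][0] trace:
  t=0 PE[1][0]: acc=0 h=0 v=0
  t=1 PE[1][0]: acc=12 h=2 v=6
— RS: 2×2; PE[1][0] trace:
  t=0 PE[1][0]: acc=0 h=0 v=0
  t=1 PE[1][0]: acc=12 h=12 v=6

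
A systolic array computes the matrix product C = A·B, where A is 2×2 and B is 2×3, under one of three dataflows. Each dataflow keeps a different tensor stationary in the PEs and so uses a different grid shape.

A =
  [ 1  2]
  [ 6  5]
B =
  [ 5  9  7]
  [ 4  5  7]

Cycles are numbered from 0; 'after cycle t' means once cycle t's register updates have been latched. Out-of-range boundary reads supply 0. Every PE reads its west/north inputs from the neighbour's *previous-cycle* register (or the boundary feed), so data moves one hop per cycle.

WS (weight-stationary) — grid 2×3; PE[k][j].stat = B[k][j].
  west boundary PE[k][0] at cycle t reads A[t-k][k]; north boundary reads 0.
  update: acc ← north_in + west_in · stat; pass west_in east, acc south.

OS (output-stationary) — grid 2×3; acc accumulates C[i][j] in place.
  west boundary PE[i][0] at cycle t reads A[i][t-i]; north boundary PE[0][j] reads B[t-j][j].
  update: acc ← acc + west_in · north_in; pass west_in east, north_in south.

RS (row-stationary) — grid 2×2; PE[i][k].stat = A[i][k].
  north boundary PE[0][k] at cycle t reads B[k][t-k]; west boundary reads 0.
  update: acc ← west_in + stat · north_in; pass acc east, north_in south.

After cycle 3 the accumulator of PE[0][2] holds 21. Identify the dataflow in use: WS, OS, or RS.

WS (2×3 grid), PE[0][2]:
  step 0 · PE0,2: acc=0; fwd→0 fwd↓0
  step 1 · PE0,2: acc=0; fwd→0 fwd↓0
  step 2 · PE0,2: acc=7; fwd→1 fwd↓7
  step 3 · PE0,2: acc=42; fwd→6 fwd↓42
OS (2×3 grid), PE[0][2]:
  step 0 · PE0,2: acc=0; fwd→0 fwd↓0
  step 1 · PE0,2: acc=0; fwd→0 fwd↓0
  step 2 · PE0,2: acc=7; fwd→1 fwd↓7
  step 3 · PE0,2: acc=21; fwd→2 fwd↓7
— RS: 2×2 array has no PE[0][2].

dataflow = OS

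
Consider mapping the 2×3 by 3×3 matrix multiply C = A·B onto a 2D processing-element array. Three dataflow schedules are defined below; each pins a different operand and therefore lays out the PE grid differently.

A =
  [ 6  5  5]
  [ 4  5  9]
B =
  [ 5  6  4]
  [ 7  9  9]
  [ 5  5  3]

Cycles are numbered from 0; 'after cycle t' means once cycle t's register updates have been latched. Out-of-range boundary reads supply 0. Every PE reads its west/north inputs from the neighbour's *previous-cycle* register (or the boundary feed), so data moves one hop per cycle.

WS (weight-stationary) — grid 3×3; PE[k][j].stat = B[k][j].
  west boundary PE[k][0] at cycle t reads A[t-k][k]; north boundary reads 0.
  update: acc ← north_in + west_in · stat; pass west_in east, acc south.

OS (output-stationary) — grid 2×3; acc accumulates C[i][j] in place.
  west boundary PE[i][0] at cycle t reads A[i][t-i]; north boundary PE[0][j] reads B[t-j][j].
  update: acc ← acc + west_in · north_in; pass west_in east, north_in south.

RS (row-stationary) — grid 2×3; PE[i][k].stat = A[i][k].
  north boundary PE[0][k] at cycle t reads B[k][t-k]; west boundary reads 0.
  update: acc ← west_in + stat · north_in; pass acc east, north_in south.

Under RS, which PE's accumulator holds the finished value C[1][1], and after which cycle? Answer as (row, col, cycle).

(row, col, cycle) = (1, 2, 4)

RS — PE[1][2] is where C[1][1] collects:
  @0  [1,2]  acc 0  |  →0  ↓0
  @1  [1,2]  acc 0  |  →0  ↓0
  @2  [1,2]  acc 0  |  →0  ↓0
  @3  [1,2]  acc 100  |  →100  ↓5
  @4  [1,2]  acc 114  |  →114  ↓5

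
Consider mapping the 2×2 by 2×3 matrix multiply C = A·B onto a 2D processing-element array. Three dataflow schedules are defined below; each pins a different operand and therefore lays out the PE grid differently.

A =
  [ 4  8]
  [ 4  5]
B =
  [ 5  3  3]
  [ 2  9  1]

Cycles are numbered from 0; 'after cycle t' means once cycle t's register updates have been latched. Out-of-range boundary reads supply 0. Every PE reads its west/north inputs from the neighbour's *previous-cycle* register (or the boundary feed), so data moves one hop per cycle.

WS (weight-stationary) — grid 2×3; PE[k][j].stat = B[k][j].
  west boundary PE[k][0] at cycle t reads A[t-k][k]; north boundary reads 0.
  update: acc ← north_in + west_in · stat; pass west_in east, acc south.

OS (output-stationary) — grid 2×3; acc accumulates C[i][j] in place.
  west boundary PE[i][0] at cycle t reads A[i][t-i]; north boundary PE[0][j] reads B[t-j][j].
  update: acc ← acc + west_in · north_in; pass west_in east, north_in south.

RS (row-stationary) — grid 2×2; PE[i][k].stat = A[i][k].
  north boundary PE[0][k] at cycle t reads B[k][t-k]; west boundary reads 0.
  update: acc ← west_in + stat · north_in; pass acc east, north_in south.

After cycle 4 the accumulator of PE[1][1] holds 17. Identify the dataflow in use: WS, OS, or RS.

dataflow = RS

WS [2×3] PE[1][1] across cycles:
  step 0 · PE1,1: acc=0; fwd→0 fwd↓0
  step 1 · PE1,1: acc=0; fwd→0 fwd↓0
  step 2 · PE1,1: acc=84; fwd→8 fwd↓84
  step 3 · PE1,1: acc=57; fwd→5 fwd↓57
  step 4 · PE1,1: acc=0; fwd→0 fwd↓0
OS [2×3] PE[1][1] across cycles:
  step 0 · PE1,1: acc=0; fwd→0 fwd↓0
  step 1 · PE1,1: acc=0; fwd→0 fwd↓0
  step 2 · PE1,1: acc=12; fwd→4 fwd↓3
  step 3 · PE1,1: acc=57; fwd→5 fwd↓9
  step 4 · PE1,1: acc=57; fwd→0 fwd↓0
RS [2×2] PE[1][1] across cycles:
  step 0 · PE1,1: acc=0; fwd→0 fwd↓0
  step 1 · PE1,1: acc=0; fwd→0 fwd↓0
  step 2 · PE1,1: acc=30; fwd→30 fwd↓2
  step 3 · PE1,1: acc=57; fwd→57 fwd↓9
  step 4 · PE1,1: acc=17; fwd→17 fwd↓1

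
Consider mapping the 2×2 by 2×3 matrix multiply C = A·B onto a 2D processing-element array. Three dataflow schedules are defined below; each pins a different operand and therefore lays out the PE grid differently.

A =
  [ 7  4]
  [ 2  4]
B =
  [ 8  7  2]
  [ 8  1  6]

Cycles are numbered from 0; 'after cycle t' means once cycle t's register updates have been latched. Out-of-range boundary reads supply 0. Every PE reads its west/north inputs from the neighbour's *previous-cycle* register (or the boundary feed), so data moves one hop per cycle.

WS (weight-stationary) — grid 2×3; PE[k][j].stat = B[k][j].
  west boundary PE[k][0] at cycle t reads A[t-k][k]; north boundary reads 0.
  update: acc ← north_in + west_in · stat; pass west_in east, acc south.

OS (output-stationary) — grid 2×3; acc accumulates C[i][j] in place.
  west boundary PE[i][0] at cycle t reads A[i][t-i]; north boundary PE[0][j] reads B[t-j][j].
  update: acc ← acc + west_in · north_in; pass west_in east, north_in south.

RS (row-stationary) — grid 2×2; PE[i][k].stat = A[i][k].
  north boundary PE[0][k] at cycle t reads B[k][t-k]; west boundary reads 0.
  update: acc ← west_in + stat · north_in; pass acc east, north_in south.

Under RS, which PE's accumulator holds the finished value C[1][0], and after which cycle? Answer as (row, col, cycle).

RS — PE[1][1] is where C[1][0] collects:
  step 0 · PE1,1: acc=0; fwd→0 fwd↓0
  step 1 · PE1,1: acc=0; fwd→0 fwd↓0
  step 2 · PE1,1: acc=48; fwd→48 fwd↓8

(row, col, cycle) = (1, 1, 2)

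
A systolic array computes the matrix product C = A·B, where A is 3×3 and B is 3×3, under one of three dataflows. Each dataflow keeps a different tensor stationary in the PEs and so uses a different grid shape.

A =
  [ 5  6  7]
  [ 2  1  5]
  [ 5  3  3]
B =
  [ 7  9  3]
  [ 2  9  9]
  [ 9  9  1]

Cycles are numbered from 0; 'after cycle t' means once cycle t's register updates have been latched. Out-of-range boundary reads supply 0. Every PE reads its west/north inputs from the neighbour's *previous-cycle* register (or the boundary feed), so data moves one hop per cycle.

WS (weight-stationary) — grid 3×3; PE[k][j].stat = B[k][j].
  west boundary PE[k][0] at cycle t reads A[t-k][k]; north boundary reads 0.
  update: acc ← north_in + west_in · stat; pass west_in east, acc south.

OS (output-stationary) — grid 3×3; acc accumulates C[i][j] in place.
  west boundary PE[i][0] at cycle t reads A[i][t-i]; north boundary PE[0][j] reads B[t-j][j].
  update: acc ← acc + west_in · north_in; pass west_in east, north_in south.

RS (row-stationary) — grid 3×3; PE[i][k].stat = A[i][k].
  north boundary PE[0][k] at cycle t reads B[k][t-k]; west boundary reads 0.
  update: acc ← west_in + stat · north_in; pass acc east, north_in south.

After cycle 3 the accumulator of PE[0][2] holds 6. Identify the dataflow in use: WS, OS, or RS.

Under WS (3×3), PE[0][2]:
  cycle 0: PE[0][2] → acc 0, east 0, south 0
  cycle 1: PE[0][2] → acc 0, east 0, south 0
  cycle 2: PE[0][2] → acc 15, east 5, south 15
  cycle 3: PE[0][2] → acc 6, east 2, south 6
Under OS (3×3), PE[0][2]:
  cycle 0: PE[0][2] → acc 0, east 0, south 0
  cycle 1: PE[0][2] → acc 0, east 0, south 0
  cycle 2: PE[0][2] → acc 15, east 5, south 3
  cycle 3: PE[0][2] → acc 69, east 6, south 9
Under RS (3×3), PE[0][2]:
  cycle 0: PE[0][2] → acc 0, east 0, south 0
  cycle 1: PE[0][2] → acc 0, east 0, south 0
  cycle 2: PE[0][2] → acc 110, east 110, south 9
  cycle 3: PE[0][2] → acc 162, east 162, south 9

dataflow = WS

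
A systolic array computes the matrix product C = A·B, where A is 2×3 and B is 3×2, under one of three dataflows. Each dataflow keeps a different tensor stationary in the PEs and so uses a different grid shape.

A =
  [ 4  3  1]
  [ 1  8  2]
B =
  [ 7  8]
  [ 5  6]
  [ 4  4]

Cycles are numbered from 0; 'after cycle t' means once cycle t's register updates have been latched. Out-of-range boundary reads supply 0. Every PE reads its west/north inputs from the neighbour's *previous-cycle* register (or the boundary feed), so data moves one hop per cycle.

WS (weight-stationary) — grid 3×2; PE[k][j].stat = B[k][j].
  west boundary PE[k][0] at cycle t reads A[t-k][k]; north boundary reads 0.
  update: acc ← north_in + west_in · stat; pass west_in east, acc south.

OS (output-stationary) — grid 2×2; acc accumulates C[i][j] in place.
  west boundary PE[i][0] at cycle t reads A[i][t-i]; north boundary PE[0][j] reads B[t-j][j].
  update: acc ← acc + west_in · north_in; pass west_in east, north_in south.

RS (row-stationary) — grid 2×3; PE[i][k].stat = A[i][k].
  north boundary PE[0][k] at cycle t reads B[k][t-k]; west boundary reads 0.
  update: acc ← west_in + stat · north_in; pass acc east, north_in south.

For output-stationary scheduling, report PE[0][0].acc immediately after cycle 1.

PE[0][0].acc = 43

OS 2×2: PE[0][0] cycle-by-cycle (with neighbour feeds):
  t=0 PE[0][0]: acc=28 h=4 v=7
  t=1 PE[0][0]: acc=43 h=3 v=5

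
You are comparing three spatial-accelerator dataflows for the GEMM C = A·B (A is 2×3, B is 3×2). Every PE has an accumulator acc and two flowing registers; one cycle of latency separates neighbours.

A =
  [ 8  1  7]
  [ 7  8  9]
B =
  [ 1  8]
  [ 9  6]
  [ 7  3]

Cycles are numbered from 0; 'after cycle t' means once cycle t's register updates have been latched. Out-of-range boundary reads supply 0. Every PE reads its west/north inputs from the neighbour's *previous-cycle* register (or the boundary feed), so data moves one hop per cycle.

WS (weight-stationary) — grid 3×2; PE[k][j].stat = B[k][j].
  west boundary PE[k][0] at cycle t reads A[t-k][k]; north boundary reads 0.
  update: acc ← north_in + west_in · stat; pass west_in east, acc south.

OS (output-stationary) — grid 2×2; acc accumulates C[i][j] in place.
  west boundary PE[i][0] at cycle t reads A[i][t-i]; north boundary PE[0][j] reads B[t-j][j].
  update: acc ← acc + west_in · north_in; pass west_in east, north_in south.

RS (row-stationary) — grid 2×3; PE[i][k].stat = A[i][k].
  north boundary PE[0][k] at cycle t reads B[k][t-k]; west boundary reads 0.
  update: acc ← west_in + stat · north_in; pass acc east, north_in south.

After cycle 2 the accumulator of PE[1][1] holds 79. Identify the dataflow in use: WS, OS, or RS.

— WS: 3×2; PE[1][1] trace:
  step 0 · PE1,1: acc=0; fwd→0 fwd↓0
  step 1 · PE1,1: acc=0; fwd→0 fwd↓0
  step 2 · PE1,1: acc=70; fwd→1 fwd↓70
— OS: 2×2; PE[1][1] trace:
  step 0 · PE1,1: acc=0; fwd→0 fwd↓0
  step 1 · PE1,1: acc=0; fwd→0 fwd↓0
  step 2 · PE1,1: acc=56; fwd→7 fwd↓8
— RS: 2×3; PE[1][1] trace:
  step 0 · PE1,1: acc=0; fwd→0 fwd↓0
  step 1 · PE1,1: acc=0; fwd→0 fwd↓0
  step 2 · PE1,1: acc=79; fwd→79 fwd↓9

dataflow = RS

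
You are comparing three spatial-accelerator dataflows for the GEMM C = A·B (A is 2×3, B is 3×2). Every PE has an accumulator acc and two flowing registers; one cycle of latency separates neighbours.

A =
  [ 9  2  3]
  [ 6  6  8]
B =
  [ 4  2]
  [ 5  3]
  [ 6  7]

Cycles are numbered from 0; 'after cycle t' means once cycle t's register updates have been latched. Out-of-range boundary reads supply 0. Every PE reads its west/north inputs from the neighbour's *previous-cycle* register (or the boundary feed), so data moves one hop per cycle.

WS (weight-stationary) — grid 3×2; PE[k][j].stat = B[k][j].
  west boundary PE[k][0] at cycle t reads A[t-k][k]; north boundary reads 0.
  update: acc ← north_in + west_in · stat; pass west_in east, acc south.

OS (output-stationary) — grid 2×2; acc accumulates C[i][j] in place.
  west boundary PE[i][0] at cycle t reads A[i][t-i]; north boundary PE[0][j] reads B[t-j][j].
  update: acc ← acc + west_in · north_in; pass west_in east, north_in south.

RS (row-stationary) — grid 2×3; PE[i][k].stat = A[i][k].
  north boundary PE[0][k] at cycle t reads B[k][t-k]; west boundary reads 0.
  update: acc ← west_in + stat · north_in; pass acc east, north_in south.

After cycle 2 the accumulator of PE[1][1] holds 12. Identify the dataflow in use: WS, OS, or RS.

dataflow = OS

WS (3×2 grid), PE[1][1]:
  @0  [1,1]  acc 0  |  →0  ↓0
  @1  [1,1]  acc 0  |  →0  ↓0
  @2  [1,1]  acc 24  |  →2  ↓24
OS (2×2 grid), PE[1][1]:
  @0  [1,1]  acc 0  |  →0  ↓0
  @1  [1,1]  acc 0  |  →0  ↓0
  @2  [1,1]  acc 12  |  →6  ↓2
RS (2×3 grid), PE[1][1]:
  @0  [1,1]  acc 0  |  →0  ↓0
  @1  [1,1]  acc 0  |  →0  ↓0
  @2  [1,1]  acc 54  |  →54  ↓5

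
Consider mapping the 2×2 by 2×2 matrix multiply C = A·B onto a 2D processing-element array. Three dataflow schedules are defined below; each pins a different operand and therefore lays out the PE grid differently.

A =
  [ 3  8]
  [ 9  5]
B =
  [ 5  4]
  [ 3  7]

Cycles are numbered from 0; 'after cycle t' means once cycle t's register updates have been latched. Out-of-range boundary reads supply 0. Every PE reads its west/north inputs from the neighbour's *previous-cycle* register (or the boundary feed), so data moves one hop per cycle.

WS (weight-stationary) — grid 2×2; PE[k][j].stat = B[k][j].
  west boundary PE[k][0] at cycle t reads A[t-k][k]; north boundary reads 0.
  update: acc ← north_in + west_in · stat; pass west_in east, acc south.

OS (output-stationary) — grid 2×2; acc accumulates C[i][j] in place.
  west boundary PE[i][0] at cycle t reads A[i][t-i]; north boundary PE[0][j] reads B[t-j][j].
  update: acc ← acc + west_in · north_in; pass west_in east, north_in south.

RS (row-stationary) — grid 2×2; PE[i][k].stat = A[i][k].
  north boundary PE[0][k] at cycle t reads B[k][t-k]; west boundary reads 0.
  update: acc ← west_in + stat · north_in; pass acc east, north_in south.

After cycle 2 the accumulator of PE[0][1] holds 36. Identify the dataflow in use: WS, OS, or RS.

dataflow = WS

WS [2×2] PE[0][1] across cycles:
  t=0 PE[0][1]: acc=0 h=0 v=0
  t=1 PE[0][1]: acc=12 h=3 v=12
  t=2 PE[0][1]: acc=36 h=9 v=36
OS [2×2] PE[0][1] across cycles:
  t=0 PE[0][1]: acc=0 h=0 v=0
  t=1 PE[0][1]: acc=12 h=3 v=4
  t=2 PE[0][1]: acc=68 h=8 v=7
RS [2×2] PE[0][1] across cycles:
  t=0 PE[0][1]: acc=0 h=0 v=0
  t=1 PE[0][1]: acc=39 h=39 v=3
  t=2 PE[0][1]: acc=68 h=68 v=7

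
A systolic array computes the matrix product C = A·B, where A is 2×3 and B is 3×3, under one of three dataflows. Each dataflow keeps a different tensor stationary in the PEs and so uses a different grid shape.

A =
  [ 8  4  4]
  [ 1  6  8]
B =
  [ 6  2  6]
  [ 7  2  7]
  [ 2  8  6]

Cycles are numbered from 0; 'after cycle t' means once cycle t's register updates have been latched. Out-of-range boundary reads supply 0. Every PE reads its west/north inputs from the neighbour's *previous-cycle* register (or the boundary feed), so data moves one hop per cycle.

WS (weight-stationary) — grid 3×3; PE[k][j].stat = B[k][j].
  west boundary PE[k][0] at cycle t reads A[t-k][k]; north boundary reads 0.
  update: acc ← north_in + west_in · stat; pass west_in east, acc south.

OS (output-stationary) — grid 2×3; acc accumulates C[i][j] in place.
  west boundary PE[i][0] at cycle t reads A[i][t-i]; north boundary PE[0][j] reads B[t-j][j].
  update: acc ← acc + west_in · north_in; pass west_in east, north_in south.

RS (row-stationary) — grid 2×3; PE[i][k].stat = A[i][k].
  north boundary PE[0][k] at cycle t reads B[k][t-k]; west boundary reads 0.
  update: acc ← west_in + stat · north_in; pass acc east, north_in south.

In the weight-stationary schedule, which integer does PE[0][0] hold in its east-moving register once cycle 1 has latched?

register = 1

WS 3×3: PE[0][0] cycle-by-cycle (with neighbour feeds):
  after 0 — PE[0][0] acc=48, pass-E 8, pass-S 48
  after 1 — PE[0][0] acc=6, pass-E 1, pass-S 6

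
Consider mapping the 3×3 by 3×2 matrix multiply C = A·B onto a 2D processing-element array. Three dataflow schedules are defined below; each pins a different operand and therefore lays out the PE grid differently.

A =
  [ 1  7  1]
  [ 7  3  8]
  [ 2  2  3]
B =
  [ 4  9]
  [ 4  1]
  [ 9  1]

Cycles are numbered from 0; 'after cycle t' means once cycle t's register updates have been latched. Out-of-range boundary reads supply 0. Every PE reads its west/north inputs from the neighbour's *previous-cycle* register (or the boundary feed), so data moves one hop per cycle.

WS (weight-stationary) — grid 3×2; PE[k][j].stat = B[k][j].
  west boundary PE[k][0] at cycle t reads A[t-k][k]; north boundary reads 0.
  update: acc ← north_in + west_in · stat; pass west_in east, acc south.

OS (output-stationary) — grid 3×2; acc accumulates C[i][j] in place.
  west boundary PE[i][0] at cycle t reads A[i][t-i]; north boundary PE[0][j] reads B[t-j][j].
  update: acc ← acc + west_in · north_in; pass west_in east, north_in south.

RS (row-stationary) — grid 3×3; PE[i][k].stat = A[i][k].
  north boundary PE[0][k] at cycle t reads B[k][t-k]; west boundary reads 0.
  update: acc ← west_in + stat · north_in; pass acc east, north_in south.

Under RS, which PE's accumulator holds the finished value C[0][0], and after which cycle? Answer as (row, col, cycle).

Under RS, C[0][0] lands at PE[0][2]:
  [0] (0,2) acc=0 (h:0 v:0)
  [1] (0,2) acc=0 (h:0 v:0)
  [2] (0,2) acc=41 (h:41 v:9)

(row, col, cycle) = (0, 2, 2)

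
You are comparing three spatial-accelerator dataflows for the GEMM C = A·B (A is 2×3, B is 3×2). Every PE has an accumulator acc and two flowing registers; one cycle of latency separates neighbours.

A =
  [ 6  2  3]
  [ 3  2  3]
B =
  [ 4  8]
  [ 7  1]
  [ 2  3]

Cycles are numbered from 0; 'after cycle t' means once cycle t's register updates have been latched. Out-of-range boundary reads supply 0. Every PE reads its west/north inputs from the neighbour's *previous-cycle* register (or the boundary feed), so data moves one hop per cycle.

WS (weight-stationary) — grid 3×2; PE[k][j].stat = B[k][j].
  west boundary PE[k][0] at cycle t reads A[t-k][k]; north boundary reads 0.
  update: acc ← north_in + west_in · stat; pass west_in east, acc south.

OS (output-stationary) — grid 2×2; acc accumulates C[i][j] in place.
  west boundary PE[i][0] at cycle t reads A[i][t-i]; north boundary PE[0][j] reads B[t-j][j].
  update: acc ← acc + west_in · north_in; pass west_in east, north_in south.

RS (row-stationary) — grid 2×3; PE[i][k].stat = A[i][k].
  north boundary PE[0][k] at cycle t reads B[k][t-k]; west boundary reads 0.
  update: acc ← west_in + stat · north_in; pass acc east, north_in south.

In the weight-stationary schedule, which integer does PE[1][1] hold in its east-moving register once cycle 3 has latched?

register = 2

WS (3×2). Following PE[1][1] plus its west/north inputs:
  after 0 — PE[0][1] acc=0, pass-E 0, pass-S 0
  after 0 — PE[1][0] acc=0, pass-E 0, pass-S 0
  after 0 — PE[1][1] acc=0, pass-E 0, pass-S 0
  after 1 — PE[0][1] acc=48, pass-E 6, pass-S 48
  after 1 — PE[1][0] acc=38, pass-E 2, pass-S 38
  after 1 — PE[1][1] acc=0, pass-E 0, pass-S 0
  after 2 — PE[0][1] acc=24, pass-E 3, pass-S 24
  after 2 — PE[1][0] acc=26, pass-E 2, pass-S 26
  after 2 — PE[1][1] acc=50, pass-E 2, pass-S 50
  after 3 — PE[0][1] acc=0, pass-E 0, pass-S 0
  after 3 — PE[1][0] acc=0, pass-E 0, pass-S 0
  after 3 — PE[1][1] acc=26, pass-E 2, pass-S 26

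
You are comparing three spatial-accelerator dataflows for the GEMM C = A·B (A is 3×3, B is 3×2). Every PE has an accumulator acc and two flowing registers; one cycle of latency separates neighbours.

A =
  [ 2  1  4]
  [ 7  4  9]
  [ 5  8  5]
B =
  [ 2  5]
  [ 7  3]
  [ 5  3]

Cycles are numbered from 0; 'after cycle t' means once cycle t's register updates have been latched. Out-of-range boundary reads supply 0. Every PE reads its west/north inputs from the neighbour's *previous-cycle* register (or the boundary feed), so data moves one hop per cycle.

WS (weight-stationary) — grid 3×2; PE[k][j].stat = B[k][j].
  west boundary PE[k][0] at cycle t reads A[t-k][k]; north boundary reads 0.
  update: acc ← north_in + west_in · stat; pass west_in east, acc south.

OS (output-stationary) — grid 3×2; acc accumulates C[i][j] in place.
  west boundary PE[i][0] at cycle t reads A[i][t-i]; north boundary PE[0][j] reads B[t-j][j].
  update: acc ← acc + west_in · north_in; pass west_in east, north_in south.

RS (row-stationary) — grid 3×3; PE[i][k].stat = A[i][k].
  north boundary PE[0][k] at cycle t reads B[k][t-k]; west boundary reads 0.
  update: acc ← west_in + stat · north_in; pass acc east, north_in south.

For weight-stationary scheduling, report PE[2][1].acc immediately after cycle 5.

PE[2][1].acc = 64

WS 3×2: PE[2][1] cycle-by-cycle (with neighbour feeds):
  @0  [1,1]  acc 0  |  →0  ↓0
  @0  [2,0]  acc 0  |  →0  ↓0
  @0  [2,1]  acc 0  |  →0  ↓0
  @1  [1,1]  acc 0  |  →0  ↓0
  @1  [2,0]  acc 0  |  →0  ↓0
  @1  [2,1]  acc 0  |  →0  ↓0
  @2  [1,1]  acc 13  |  →1  ↓13
  @2  [2,0]  acc 31  |  →4  ↓31
  @2  [2,1]  acc 0  |  →0  ↓0
  @3  [1,1]  acc 47  |  →4  ↓47
  @3  [2,0]  acc 87  |  →9  ↓87
  @3  [2,1]  acc 25  |  →4  ↓25
  @4  [1,1]  acc 49  |  →8  ↓49
  @4  [2,0]  acc 91  |  →5  ↓91
  @4  [2,1]  acc 74  |  →9  ↓74
  @5  [1,1]  acc 0  |  →0  ↓0
  @5  [2,0]  acc 0  |  →0  ↓0
  @5  [2,1]  acc 64  |  →5  ↓64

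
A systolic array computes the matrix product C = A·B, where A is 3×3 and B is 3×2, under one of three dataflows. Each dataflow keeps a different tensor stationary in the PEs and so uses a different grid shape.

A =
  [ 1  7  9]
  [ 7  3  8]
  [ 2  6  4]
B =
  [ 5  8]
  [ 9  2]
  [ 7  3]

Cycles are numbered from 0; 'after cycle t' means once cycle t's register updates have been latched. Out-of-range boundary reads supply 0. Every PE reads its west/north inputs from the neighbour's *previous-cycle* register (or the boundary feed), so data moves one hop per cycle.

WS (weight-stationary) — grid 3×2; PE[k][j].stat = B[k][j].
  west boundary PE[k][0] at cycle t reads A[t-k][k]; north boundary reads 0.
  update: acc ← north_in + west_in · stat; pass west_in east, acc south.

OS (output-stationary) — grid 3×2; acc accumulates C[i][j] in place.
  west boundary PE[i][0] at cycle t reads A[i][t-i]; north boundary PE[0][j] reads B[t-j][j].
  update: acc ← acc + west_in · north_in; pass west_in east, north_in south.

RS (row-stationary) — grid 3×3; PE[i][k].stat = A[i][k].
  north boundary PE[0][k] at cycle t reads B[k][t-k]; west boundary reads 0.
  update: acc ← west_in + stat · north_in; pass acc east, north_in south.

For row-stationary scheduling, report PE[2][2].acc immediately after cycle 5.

RS 3×3: PE[2][2] cycle-by-cycle (with neighbour feeds):
  c0 r1c2: 0 / 0 / 0
  c0 r2c1: 0 / 0 / 0
  c0 r2c2: 0 / 0 / 0
  c1 r1c2: 0 / 0 / 0
  c1 r2c1: 0 / 0 / 0
  c1 r2c2: 0 / 0 / 0
  c2 r1c2: 0 / 0 / 0
  c2 r2c1: 0 / 0 / 0
  c2 r2c2: 0 / 0 / 0
  c3 r1c2: 118 / 118 / 7
  c3 r2c1: 64 / 64 / 9
  c3 r2c2: 0 / 0 / 0
  c4 r1c2: 86 / 86 / 3
  c4 r2c1: 28 / 28 / 2
  c4 r2c2: 92 / 92 / 7
  c5 r1c2: 0 / 0 / 0
  c5 r2c1: 0 / 0 / 0
  c5 r2c2: 40 / 40 / 3

PE[2][2].acc = 40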